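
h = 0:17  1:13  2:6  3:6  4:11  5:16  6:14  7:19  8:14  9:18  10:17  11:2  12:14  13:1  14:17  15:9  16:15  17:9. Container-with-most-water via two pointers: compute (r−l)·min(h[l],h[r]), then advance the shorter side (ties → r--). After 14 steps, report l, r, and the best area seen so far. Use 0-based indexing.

l=0 r=17: min(17,9)*17=153 best=153 *, r--
l=0 r=16: min(17,15)*16=240 best=240 *, r--
l=0 r=15: min(17,9)*15=135 best=240, r--
l=0 r=14: min(17,17)*14=238 best=240, r--
l=0 r=13: min(17,1)*13=13 best=240, r--
l=0 r=12: min(17,14)*12=168 best=240, r--
l=0 r=11: min(17,2)*11=22 best=240, r--
l=0 r=10: min(17,17)*10=170 best=240, r--
l=0 r=9: min(17,18)*9=153 best=240, l++
l=1 r=9: min(13,18)*8=104 best=240, l++
l=2 r=9: min(6,18)*7=42 best=240, l++
l=3 r=9: min(6,18)*6=36 best=240, l++
l=4 r=9: min(11,18)*5=55 best=240, l++
l=5 r=9: min(16,18)*4=64 best=240, l++

l=6, r=9, best area=240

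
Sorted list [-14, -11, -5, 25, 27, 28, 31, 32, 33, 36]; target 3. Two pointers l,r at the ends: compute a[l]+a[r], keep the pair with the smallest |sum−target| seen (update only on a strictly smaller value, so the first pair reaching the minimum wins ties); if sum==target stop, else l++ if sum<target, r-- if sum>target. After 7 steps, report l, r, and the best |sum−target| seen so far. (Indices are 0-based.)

[0,9] -14+36=22 d=19 * → r--
[0,8] -14+33=19 d=16 * → r--
[0,7] -14+32=18 d=15 * → r--
[0,6] -14+31=17 d=14 * → r--
[0,5] -14+28=14 d=11 * → r--
[0,4] -14+27=13 d=10 * → r--
[0,3] -14+25=11 d=8 * → r--

l=0, r=2, best |Δ|=8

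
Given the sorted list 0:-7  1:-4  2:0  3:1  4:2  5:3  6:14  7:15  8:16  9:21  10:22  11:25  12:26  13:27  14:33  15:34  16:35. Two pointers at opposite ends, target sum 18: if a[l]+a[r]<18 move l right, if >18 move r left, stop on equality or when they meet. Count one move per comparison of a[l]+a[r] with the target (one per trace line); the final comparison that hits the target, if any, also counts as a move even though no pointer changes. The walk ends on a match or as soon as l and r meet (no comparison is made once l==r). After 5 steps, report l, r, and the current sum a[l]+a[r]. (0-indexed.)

l=0 r=16: -7+35=28 >18, r--
l=0 r=15: -7+34=27 >18, r--
l=0 r=14: -7+33=26 >18, r--
l=0 r=13: -7+27=20 >18, r--
l=0 r=12: -7+26=19 >18, r--

l=0, r=11, sum=18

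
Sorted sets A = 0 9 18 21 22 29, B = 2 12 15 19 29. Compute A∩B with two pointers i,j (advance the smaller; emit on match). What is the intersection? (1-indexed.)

intersection = [29]

[i=1,j=1] 0<2 → i++
[i=2,j=1] 9>2 → j++
[i=2,j=2] 9<12 → i++
[i=3,j=2] 18>12 → j++
[i=3,j=3] 18>15 → j++
[i=3,j=4] 18<19 → i++
[i=4,j=4] 21>19 → j++
[i=4,j=5] 21<29 → i++
[i=5,j=5] 22<29 → i++
[i=6,j=5] 29==29 emit → i++,j++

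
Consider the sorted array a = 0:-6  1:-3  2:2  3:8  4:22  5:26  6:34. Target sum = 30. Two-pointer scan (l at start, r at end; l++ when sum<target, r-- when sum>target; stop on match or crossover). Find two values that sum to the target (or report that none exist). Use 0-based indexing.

(8, 22)

l=0 r=6: -6+34=28 <30, l++
l=1 r=6: -3+34=31 >30, r--
l=1 r=5: -3+26=23 <30, l++
l=2 r=5: 2+26=28 <30, l++
l=3 r=5: 8+26=34 >30, r--
l=3 r=4: 8+22=30, found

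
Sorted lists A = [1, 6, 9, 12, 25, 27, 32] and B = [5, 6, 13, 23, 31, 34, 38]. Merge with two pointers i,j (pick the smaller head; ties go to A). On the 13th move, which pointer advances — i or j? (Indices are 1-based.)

j

[i=1,j=1] A[i]=1<=B[j]=5 take 1 → i++
[i=2,j=1] A[i]=6>B[j]=5 take 5 → j++
[i=2,j=2] A[i]=6<=B[j]=6 take 6 → i++
[i=3,j=2] A[i]=9>B[j]=6 take 6 → j++
[i=3,j=3] A[i]=9<=B[j]=13 take 9 → i++
[i=4,j=3] A[i]=12<=B[j]=13 take 12 → i++
[i=5,j=3] A[i]=25>B[j]=13 take 13 → j++
[i=5,j=4] A[i]=25>B[j]=23 take 23 → j++
[i=5,j=5] A[i]=25<=B[j]=31 take 25 → i++
[i=6,j=5] A[i]=27<=B[j]=31 take 27 → i++
[i=7,j=5] A[i]=32>B[j]=31 take 31 → j++
[i=7,j=6] A[i]=32<=B[j]=34 take 32 → i++
[i=8,j=6] A done, take B[j]=34 → j++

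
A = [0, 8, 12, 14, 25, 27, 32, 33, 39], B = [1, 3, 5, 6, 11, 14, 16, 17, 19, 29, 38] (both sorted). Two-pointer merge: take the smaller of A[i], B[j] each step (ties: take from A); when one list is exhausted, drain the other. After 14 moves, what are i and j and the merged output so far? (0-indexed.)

i=5, j=9, merged so far=[0, 1, 3, 5, 6, 8, 11, 12, 14, 14, 16, 17, 19, 25]

i=0 j=0: A[i]=0<=B[j]=1 take 0, i++
i=1 j=0: A[i]=8>B[j]=1 take 1, j++
i=1 j=1: A[i]=8>B[j]=3 take 3, j++
i=1 j=2: A[i]=8>B[j]=5 take 5, j++
i=1 j=3: A[i]=8>B[j]=6 take 6, j++
i=1 j=4: A[i]=8<=B[j]=11 take 8, i++
i=2 j=4: A[i]=12>B[j]=11 take 11, j++
i=2 j=5: A[i]=12<=B[j]=14 take 12, i++
i=3 j=5: A[i]=14<=B[j]=14 take 14, i++
i=4 j=5: A[i]=25>B[j]=14 take 14, j++
i=4 j=6: A[i]=25>B[j]=16 take 16, j++
i=4 j=7: A[i]=25>B[j]=17 take 17, j++
i=4 j=8: A[i]=25>B[j]=19 take 19, j++
i=4 j=9: A[i]=25<=B[j]=29 take 25, i++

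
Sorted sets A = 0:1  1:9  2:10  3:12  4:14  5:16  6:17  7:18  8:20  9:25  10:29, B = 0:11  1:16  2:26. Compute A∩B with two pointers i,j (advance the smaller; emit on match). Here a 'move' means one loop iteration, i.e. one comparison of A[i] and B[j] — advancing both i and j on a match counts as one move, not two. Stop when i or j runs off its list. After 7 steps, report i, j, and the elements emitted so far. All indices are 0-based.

i=6, j=2, emitted=[16]

i=0 j=0: 1<11, i++
i=1 j=0: 9<11, i++
i=2 j=0: 10<11, i++
i=3 j=0: 12>11, j++
i=3 j=1: 12<16, i++
i=4 j=1: 14<16, i++
i=5 j=1: 16==16 emit, i++,j++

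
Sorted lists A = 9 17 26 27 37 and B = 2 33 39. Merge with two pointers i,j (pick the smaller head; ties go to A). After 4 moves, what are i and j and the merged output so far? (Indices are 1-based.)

i=1 j=1: A[i]=9>B[j]=2 take 2, j++
i=1 j=2: A[i]=9<=B[j]=33 take 9, i++
i=2 j=2: A[i]=17<=B[j]=33 take 17, i++
i=3 j=2: A[i]=26<=B[j]=33 take 26, i++

i=4, j=2, merged so far=[2, 9, 17, 26]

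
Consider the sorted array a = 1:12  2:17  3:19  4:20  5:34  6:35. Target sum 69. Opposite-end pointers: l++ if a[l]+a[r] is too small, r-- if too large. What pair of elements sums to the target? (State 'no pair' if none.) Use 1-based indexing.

l=1 r=6: 12+35=47 <69, l++
l=2 r=6: 17+35=52 <69, l++
l=3 r=6: 19+35=54 <69, l++
l=4 r=6: 20+35=55 <69, l++
l=5 r=6: 34+35=69, found

(34, 35)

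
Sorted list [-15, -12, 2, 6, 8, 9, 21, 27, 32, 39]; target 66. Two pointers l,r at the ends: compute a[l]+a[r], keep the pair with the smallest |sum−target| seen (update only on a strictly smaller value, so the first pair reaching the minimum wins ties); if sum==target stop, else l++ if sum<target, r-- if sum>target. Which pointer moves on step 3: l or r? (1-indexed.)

[1,10] -15+39=24 d=42 * → l++
[2,10] -12+39=27 d=39 * → l++
[3,10] 2+39=41 d=25 * → l++

l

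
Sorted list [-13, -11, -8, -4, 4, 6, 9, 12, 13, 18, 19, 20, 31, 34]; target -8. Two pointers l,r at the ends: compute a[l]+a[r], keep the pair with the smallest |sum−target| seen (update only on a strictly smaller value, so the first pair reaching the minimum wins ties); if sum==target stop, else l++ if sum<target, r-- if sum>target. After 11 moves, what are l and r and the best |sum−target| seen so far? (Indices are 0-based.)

l=1, r=3, best |Δ|=1

l=0 r=13: -13+34=21 d=29 *, r--
l=0 r=12: -13+31=18 d=26 *, r--
l=0 r=11: -13+20=7 d=15 *, r--
l=0 r=10: -13+19=6 d=14 *, r--
l=0 r=9: -13+18=5 d=13 *, r--
l=0 r=8: -13+13=0 d=8 *, r--
l=0 r=7: -13+12=-1 d=7 *, r--
l=0 r=6: -13+9=-4 d=4 *, r--
l=0 r=5: -13+6=-7 d=1 *, r--
l=0 r=4: -13+4=-9 d=1, l++
l=1 r=4: -11+4=-7 d=1, r--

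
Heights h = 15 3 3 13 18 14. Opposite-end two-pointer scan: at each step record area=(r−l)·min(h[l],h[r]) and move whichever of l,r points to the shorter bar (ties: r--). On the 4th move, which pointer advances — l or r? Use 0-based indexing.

l=0 r=5: min(15,14)*5=70 best=70 *, r--
l=0 r=4: min(15,18)*4=60 best=70, l++
l=1 r=4: min(3,18)*3=9 best=70, l++
l=2 r=4: min(3,18)*2=6 best=70, l++

l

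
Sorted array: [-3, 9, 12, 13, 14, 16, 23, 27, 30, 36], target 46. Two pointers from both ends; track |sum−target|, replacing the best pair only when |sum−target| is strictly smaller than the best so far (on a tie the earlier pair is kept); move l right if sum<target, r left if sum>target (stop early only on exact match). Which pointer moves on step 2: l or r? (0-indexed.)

l

l=0 r=9: -3+36=33 d=13 *, l++
l=1 r=9: 9+36=45 d=1 *, l++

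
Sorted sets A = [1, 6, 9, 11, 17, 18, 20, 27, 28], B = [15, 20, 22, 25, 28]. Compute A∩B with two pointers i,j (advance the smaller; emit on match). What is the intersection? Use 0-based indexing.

intersection = [20, 28]

[i=0,j=0] 1<15 → i++
[i=1,j=0] 6<15 → i++
[i=2,j=0] 9<15 → i++
[i=3,j=0] 11<15 → i++
[i=4,j=0] 17>15 → j++
[i=4,j=1] 17<20 → i++
[i=5,j=1] 18<20 → i++
[i=6,j=1] 20==20 emit → i++,j++
[i=7,j=2] 27>22 → j++
[i=7,j=3] 27>25 → j++
[i=7,j=4] 27<28 → i++
[i=8,j=4] 28==28 emit → i++,j++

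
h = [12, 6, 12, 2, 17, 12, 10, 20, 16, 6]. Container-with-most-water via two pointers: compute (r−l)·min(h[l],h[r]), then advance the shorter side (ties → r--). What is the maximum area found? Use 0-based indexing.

l=0 r=9: min(12,6)*9=54 best=54 *, r--
l=0 r=8: min(12,16)*8=96 best=96 *, l++
l=1 r=8: min(6,16)*7=42 best=96, l++
l=2 r=8: min(12,16)*6=72 best=96, l++
l=3 r=8: min(2,16)*5=10 best=96, l++
l=4 r=8: min(17,16)*4=64 best=96, r--
l=4 r=7: min(17,20)*3=51 best=96, l++
l=5 r=7: min(12,20)*2=24 best=96, l++
l=6 r=7: min(10,20)*1=10 best=96, l++

max area = 96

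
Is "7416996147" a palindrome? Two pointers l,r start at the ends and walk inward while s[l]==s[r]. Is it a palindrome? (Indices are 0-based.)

l=0 r=9: '7'=='7', l++,r--
l=1 r=8: '4'=='4', l++,r--
l=2 r=7: '1'=='1', l++,r--
l=3 r=6: '6'=='6', l++,r--
l=4 r=5: '9'=='9', l++,r--

palindrome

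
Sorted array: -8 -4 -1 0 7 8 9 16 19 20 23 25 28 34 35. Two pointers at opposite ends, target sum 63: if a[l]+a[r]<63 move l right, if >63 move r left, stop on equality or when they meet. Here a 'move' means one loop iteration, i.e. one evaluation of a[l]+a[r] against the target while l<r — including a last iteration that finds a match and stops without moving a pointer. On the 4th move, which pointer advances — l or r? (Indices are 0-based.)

[0,14] -8+35=27 <63 → l++
[1,14] -4+35=31 <63 → l++
[2,14] -1+35=34 <63 → l++
[3,14] 0+35=35 <63 → l++

l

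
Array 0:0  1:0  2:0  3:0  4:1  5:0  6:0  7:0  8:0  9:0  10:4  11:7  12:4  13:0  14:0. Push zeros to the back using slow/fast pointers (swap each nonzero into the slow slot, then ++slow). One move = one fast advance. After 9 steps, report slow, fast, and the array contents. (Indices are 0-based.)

slow=1, fast=9, a=[1, 0, 0, 0, 0, 0, 0, 0, 0, 0, 4, 7, 4, 0, 0]

slow=0 fast=0: a[fast]=0, fast++
slow=0 fast=1: a[fast]=0, fast++
slow=0 fast=2: a[fast]=0, fast++
slow=0 fast=3: a[fast]=0, fast++
slow=0 fast=4: a[fast]=1≠0 swap→a[0]=1, slow++,fast++
slow=1 fast=5: a[fast]=0, fast++
slow=1 fast=6: a[fast]=0, fast++
slow=1 fast=7: a[fast]=0, fast++
slow=1 fast=8: a[fast]=0, fast++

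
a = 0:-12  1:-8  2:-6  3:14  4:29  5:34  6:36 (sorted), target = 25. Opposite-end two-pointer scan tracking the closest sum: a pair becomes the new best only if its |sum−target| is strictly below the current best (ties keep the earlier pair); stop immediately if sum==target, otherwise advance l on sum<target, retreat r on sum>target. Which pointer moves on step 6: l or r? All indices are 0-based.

l=0 r=6: -12+36=24 d=1 *, l++
l=1 r=6: -8+36=28 d=3, r--
l=1 r=5: -8+34=26 d=1, r--
l=1 r=4: -8+29=21 d=4, l++
l=2 r=4: -6+29=23 d=2, l++
l=3 r=4: 14+29=43 d=18, r--

r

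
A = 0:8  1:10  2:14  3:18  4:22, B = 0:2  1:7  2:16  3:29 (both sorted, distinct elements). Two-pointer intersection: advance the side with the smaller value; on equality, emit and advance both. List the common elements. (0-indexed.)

[i=0,j=0] 8>2 → j++
[i=0,j=1] 8>7 → j++
[i=0,j=2] 8<16 → i++
[i=1,j=2] 10<16 → i++
[i=2,j=2] 14<16 → i++
[i=3,j=2] 18>16 → j++
[i=3,j=3] 18<29 → i++
[i=4,j=3] 22<29 → i++

intersection = []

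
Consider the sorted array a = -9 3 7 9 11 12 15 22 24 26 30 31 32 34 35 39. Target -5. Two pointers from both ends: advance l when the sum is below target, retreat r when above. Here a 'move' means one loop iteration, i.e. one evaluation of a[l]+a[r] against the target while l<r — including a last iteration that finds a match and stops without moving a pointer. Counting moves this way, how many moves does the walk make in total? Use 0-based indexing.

[0,15] -9+39=30 >-5 → r--
[0,14] -9+35=26 >-5 → r--
[0,13] -9+34=25 >-5 → r--
[0,12] -9+32=23 >-5 → r--
[0,11] -9+31=22 >-5 → r--
[0,10] -9+30=21 >-5 → r--
[0,9] -9+26=17 >-5 → r--
[0,8] -9+24=15 >-5 → r--
[0,7] -9+22=13 >-5 → r--
[0,6] -9+15=6 >-5 → r--
[0,5] -9+12=3 >-5 → r--
[0,4] -9+11=2 >-5 → r--
[0,3] -9+9=0 >-5 → r--
[0,2] -9+7=-2 >-5 → r--
[0,1] -9+3=-6 <-5 → l++

15 moves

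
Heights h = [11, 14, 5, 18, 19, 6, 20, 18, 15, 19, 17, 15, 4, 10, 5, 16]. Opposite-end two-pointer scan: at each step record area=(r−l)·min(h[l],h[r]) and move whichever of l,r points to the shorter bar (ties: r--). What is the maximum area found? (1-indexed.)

l=1 r=16: min(11,16)*15=165 best=165 *, l++
l=2 r=16: min(14,16)*14=196 best=196 *, l++
l=3 r=16: min(5,16)*13=65 best=196, l++
l=4 r=16: min(18,16)*12=192 best=196, r--
l=4 r=15: min(18,5)*11=55 best=196, r--
l=4 r=14: min(18,10)*10=100 best=196, r--
l=4 r=13: min(18,4)*9=36 best=196, r--
l=4 r=12: min(18,15)*8=120 best=196, r--
l=4 r=11: min(18,17)*7=119 best=196, r--
l=4 r=10: min(18,19)*6=108 best=196, l++
l=5 r=10: min(19,19)*5=95 best=196, r--
l=5 r=9: min(19,15)*4=60 best=196, r--
l=5 r=8: min(19,18)*3=54 best=196, r--
l=5 r=7: min(19,20)*2=38 best=196, l++
l=6 r=7: min(6,20)*1=6 best=196, l++

max area = 196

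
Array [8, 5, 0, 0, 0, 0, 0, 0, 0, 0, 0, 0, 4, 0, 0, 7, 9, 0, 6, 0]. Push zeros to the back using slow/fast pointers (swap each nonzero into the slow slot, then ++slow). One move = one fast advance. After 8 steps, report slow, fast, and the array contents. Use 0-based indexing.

slow=2, fast=8, a=[8, 5, 0, 0, 0, 0, 0, 0, 0, 0, 0, 0, 4, 0, 0, 7, 9, 0, 6, 0]

(s=0,f=0) a[fast]=8≠0 swap→a[0]=8 → slow++,fast++
(s=1,f=1) a[fast]=5≠0 swap→a[1]=5 → slow++,fast++
(s=2,f=2) a[fast]=0 → fast++
(s=2,f=3) a[fast]=0 → fast++
(s=2,f=4) a[fast]=0 → fast++
(s=2,f=5) a[fast]=0 → fast++
(s=2,f=6) a[fast]=0 → fast++
(s=2,f=7) a[fast]=0 → fast++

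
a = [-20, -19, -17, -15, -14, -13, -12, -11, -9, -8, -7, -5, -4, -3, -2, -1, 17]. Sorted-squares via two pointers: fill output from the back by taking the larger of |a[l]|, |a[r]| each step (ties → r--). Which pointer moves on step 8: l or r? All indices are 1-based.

[1,17] |-20|>|17| out[17]=400 → l++
[2,17] |-19|>|17| out[16]=361 → l++
[3,17] |-17|<=|17| out[15]=289 → r--
[3,16] |-17|>|-1| out[14]=289 → l++
[4,16] |-15|>|-1| out[13]=225 → l++
[5,16] |-14|>|-1| out[12]=196 → l++
[6,16] |-13|>|-1| out[11]=169 → l++
[7,16] |-12|>|-1| out[10]=144 → l++

l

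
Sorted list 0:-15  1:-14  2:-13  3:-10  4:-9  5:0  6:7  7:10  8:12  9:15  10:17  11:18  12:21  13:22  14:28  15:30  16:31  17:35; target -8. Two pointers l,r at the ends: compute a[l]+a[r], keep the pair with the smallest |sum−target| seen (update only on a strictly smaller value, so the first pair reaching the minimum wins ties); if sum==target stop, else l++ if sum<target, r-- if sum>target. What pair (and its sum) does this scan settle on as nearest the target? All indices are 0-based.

pair (-15, 7) with sum -8 (|Δ|=0)

l=0 r=17: -15+35=20 d=28 *, r--
l=0 r=16: -15+31=16 d=24 *, r--
l=0 r=15: -15+30=15 d=23 *, r--
l=0 r=14: -15+28=13 d=21 *, r--
l=0 r=13: -15+22=7 d=15 *, r--
l=0 r=12: -15+21=6 d=14 *, r--
l=0 r=11: -15+18=3 d=11 *, r--
l=0 r=10: -15+17=2 d=10 *, r--
l=0 r=9: -15+15=0 d=8 *, r--
l=0 r=8: -15+12=-3 d=5 *, r--
l=0 r=7: -15+10=-5 d=3 *, r--
l=0 r=6: -15+7=-8 d=0 *, stop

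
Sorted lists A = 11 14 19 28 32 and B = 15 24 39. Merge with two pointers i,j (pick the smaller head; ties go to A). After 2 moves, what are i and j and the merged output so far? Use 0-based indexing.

i=2, j=0, merged so far=[11, 14]

[i=0,j=0] A[i]=11<=B[j]=15 take 11 → i++
[i=1,j=0] A[i]=14<=B[j]=15 take 14 → i++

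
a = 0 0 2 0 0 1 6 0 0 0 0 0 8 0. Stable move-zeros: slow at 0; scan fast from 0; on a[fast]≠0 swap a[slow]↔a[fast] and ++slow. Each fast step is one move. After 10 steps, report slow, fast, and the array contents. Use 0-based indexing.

(s=0,f=0) a[fast]=0 → fast++
(s=0,f=1) a[fast]=0 → fast++
(s=0,f=2) a[fast]=2≠0 swap→a[0]=2 → slow++,fast++
(s=1,f=3) a[fast]=0 → fast++
(s=1,f=4) a[fast]=0 → fast++
(s=1,f=5) a[fast]=1≠0 swap→a[1]=1 → slow++,fast++
(s=2,f=6) a[fast]=6≠0 swap→a[2]=6 → slow++,fast++
(s=3,f=7) a[fast]=0 → fast++
(s=3,f=8) a[fast]=0 → fast++
(s=3,f=9) a[fast]=0 → fast++

slow=3, fast=10, a=[2, 1, 6, 0, 0, 0, 0, 0, 0, 0, 0, 0, 8, 0]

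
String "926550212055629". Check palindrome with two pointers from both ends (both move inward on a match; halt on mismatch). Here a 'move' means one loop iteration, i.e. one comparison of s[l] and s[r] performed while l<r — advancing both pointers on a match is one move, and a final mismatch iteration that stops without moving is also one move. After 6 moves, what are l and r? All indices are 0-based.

[0,14] '9'=='9' → l++,r--
[1,13] '2'=='2' → l++,r--
[2,12] '6'=='6' → l++,r--
[3,11] '5'=='5' → l++,r--
[4,10] '5'=='5' → l++,r--
[5,9] '0'=='0' → l++,r--

l=6, r=8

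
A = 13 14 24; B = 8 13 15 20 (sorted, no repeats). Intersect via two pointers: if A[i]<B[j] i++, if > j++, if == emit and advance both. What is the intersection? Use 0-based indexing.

intersection = [13]

i=0 j=0: 13>8, j++
i=0 j=1: 13==13 emit, i++,j++
i=1 j=2: 14<15, i++
i=2 j=2: 24>15, j++
i=2 j=3: 24>20, j++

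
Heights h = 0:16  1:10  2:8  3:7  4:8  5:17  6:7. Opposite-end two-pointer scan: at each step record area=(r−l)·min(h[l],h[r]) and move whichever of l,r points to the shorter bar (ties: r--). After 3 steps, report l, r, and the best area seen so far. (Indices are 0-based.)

l=2, r=5, best area=80

l=0 r=6: min(16,7)*6=42 best=42 *, r--
l=0 r=5: min(16,17)*5=80 best=80 *, l++
l=1 r=5: min(10,17)*4=40 best=80, l++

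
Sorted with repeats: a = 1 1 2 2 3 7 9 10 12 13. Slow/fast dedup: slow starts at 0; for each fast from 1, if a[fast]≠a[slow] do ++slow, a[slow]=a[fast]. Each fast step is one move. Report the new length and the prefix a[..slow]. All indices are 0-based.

length 8; prefix = [1, 2, 3, 7, 9, 10, 12, 13]

slow=0 fast=1: a[fast]=1=a[slow] dup, fast++
slow=0 fast=2: a[fast]=2≠a[slow]=1 write a[1]=2, slow++,fast++
slow=1 fast=3: a[fast]=2=a[slow] dup, fast++
slow=1 fast=4: a[fast]=3≠a[slow]=2 write a[2]=3, slow++,fast++
slow=2 fast=5: a[fast]=7≠a[slow]=3 write a[3]=7, slow++,fast++
slow=3 fast=6: a[fast]=9≠a[slow]=7 write a[4]=9, slow++,fast++
slow=4 fast=7: a[fast]=10≠a[slow]=9 write a[5]=10, slow++,fast++
slow=5 fast=8: a[fast]=12≠a[slow]=10 write a[6]=12, slow++,fast++
slow=6 fast=9: a[fast]=13≠a[slow]=12 write a[7]=13, slow++,fast++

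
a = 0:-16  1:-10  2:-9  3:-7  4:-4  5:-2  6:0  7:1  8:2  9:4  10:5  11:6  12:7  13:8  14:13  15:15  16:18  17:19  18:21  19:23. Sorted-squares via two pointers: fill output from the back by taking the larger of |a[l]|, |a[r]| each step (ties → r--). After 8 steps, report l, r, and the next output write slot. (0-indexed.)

l=2, r=13, next write slot=11

l=0 r=19: |-16|<=|23| out[19]=529, r--
l=0 r=18: |-16|<=|21| out[18]=441, r--
l=0 r=17: |-16|<=|19| out[17]=361, r--
l=0 r=16: |-16|<=|18| out[16]=324, r--
l=0 r=15: |-16|>|15| out[15]=256, l++
l=1 r=15: |-10|<=|15| out[14]=225, r--
l=1 r=14: |-10|<=|13| out[13]=169, r--
l=1 r=13: |-10|>|8| out[12]=100, l++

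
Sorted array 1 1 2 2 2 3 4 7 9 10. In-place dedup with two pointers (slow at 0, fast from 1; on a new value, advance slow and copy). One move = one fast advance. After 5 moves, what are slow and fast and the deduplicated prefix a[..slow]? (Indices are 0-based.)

(s=0,f=1) a[fast]=1=a[slow] dup → fast++
(s=0,f=2) a[fast]=2≠a[slow]=1 write a[1]=2 → slow++,fast++
(s=1,f=3) a[fast]=2=a[slow] dup → fast++
(s=1,f=4) a[fast]=2=a[slow] dup → fast++
(s=1,f=5) a[fast]=3≠a[slow]=2 write a[2]=3 → slow++,fast++

slow=2, fast=6, prefix=[1, 2, 3]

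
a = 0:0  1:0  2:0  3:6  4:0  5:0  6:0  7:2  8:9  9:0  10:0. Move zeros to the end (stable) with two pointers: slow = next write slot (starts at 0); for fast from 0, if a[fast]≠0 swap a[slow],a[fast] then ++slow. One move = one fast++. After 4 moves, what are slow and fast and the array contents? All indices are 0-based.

slow=0 fast=0: a[fast]=0, fast++
slow=0 fast=1: a[fast]=0, fast++
slow=0 fast=2: a[fast]=0, fast++
slow=0 fast=3: a[fast]=6≠0 swap→a[0]=6, slow++,fast++

slow=1, fast=4, a=[6, 0, 0, 0, 0, 0, 0, 2, 9, 0, 0]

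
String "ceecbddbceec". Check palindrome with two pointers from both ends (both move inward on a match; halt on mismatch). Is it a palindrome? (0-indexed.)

palindrome

l=0 r=11: 'c'=='c', l++,r--
l=1 r=10: 'e'=='e', l++,r--
l=2 r=9: 'e'=='e', l++,r--
l=3 r=8: 'c'=='c', l++,r--
l=4 r=7: 'b'=='b', l++,r--
l=5 r=6: 'd'=='d', l++,r--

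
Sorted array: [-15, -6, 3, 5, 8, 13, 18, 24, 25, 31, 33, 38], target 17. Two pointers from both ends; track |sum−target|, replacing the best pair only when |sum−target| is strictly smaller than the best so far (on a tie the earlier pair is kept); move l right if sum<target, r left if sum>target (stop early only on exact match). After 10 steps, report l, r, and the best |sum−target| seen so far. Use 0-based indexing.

l=0 r=11: -15+38=23 d=6 *, r--
l=0 r=10: -15+33=18 d=1 *, r--
l=0 r=9: -15+31=16 d=1, l++
l=1 r=9: -6+31=25 d=8, r--
l=1 r=8: -6+25=19 d=2, r--
l=1 r=7: -6+24=18 d=1, r--
l=1 r=6: -6+18=12 d=5, l++
l=2 r=6: 3+18=21 d=4, r--
l=2 r=5: 3+13=16 d=1, l++
l=3 r=5: 5+13=18 d=1, r--

l=3, r=4, best |Δ|=1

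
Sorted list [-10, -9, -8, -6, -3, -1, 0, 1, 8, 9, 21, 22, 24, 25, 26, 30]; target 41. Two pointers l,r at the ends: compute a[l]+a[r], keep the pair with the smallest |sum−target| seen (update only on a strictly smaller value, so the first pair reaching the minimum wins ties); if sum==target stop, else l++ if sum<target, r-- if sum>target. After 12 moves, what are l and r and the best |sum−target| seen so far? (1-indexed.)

[1,16] -10+30=20 d=21 * → l++
[2,16] -9+30=21 d=20 * → l++
[3,16] -8+30=22 d=19 * → l++
[4,16] -6+30=24 d=17 * → l++
[5,16] -3+30=27 d=14 * → l++
[6,16] -1+30=29 d=12 * → l++
[7,16] 0+30=30 d=11 * → l++
[8,16] 1+30=31 d=10 * → l++
[9,16] 8+30=38 d=3 * → l++
[10,16] 9+30=39 d=2 * → l++
[11,16] 21+30=51 d=10 → r--
[11,15] 21+26=47 d=6 → r--

l=11, r=14, best |Δ|=2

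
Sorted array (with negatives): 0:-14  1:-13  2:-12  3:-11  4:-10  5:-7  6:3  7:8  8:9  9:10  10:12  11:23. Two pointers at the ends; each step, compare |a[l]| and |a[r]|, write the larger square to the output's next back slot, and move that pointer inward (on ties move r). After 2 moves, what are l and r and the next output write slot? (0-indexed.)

l=1, r=10, next write slot=9

l=0 r=11: |-14|<=|23| out[11]=529, r--
l=0 r=10: |-14|>|12| out[10]=196, l++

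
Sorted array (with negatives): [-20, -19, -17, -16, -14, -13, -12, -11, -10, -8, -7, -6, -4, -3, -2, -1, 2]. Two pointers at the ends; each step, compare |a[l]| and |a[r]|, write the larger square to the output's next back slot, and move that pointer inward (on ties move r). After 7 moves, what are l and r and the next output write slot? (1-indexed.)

l=8, r=17, next write slot=10

[1,17] |-20|>|2| out[17]=400 → l++
[2,17] |-19|>|2| out[16]=361 → l++
[3,17] |-17|>|2| out[15]=289 → l++
[4,17] |-16|>|2| out[14]=256 → l++
[5,17] |-14|>|2| out[13]=196 → l++
[6,17] |-13|>|2| out[12]=169 → l++
[7,17] |-12|>|2| out[11]=144 → l++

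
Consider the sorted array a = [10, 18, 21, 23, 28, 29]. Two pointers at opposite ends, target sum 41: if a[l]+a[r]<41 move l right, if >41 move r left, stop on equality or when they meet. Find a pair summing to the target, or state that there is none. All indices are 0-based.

(18, 23)

l=0 r=5: 10+29=39 <41, l++
l=1 r=5: 18+29=47 >41, r--
l=1 r=4: 18+28=46 >41, r--
l=1 r=3: 18+23=41, found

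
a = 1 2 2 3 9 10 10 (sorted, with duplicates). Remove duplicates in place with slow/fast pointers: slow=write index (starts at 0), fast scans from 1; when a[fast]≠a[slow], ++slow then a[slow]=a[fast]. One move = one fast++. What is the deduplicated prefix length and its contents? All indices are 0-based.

(s=0,f=1) a[fast]=2≠a[slow]=1 write a[1]=2 → slow++,fast++
(s=1,f=2) a[fast]=2=a[slow] dup → fast++
(s=1,f=3) a[fast]=3≠a[slow]=2 write a[2]=3 → slow++,fast++
(s=2,f=4) a[fast]=9≠a[slow]=3 write a[3]=9 → slow++,fast++
(s=3,f=5) a[fast]=10≠a[slow]=9 write a[4]=10 → slow++,fast++
(s=4,f=6) a[fast]=10=a[slow] dup → fast++

length 5; prefix = [1, 2, 3, 9, 10]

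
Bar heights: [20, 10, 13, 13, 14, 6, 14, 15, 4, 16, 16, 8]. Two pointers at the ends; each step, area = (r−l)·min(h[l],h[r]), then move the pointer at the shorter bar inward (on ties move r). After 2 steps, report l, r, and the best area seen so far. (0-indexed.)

l=0 r=11: min(20,8)*11=88 best=88 *, r--
l=0 r=10: min(20,16)*10=160 best=160 *, r--

l=0, r=9, best area=160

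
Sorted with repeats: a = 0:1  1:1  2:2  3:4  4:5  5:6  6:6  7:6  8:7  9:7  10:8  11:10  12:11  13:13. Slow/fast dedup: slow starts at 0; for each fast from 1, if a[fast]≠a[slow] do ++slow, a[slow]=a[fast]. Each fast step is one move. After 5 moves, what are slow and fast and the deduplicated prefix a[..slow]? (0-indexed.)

slow=4, fast=6, prefix=[1, 2, 4, 5, 6]

(s=0,f=1) a[fast]=1=a[slow] dup → fast++
(s=0,f=2) a[fast]=2≠a[slow]=1 write a[1]=2 → slow++,fast++
(s=1,f=3) a[fast]=4≠a[slow]=2 write a[2]=4 → slow++,fast++
(s=2,f=4) a[fast]=5≠a[slow]=4 write a[3]=5 → slow++,fast++
(s=3,f=5) a[fast]=6≠a[slow]=5 write a[4]=6 → slow++,fast++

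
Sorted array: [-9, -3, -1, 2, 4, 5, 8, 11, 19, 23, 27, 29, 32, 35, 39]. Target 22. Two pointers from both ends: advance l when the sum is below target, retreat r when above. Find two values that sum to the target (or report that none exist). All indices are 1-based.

(-1, 23)

l=1 r=15: -9+39=30 >22, r--
l=1 r=14: -9+35=26 >22, r--
l=1 r=13: -9+32=23 >22, r--
l=1 r=12: -9+29=20 <22, l++
l=2 r=12: -3+29=26 >22, r--
l=2 r=11: -3+27=24 >22, r--
l=2 r=10: -3+23=20 <22, l++
l=3 r=10: -1+23=22, found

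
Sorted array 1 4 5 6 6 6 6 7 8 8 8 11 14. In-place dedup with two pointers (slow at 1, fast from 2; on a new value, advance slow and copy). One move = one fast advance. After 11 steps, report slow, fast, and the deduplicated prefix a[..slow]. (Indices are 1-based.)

(s=1,f=2) a[fast]=4≠a[slow]=1 write a[2]=4 → slow++,fast++
(s=2,f=3) a[fast]=5≠a[slow]=4 write a[3]=5 → slow++,fast++
(s=3,f=4) a[fast]=6≠a[slow]=5 write a[4]=6 → slow++,fast++
(s=4,f=5) a[fast]=6=a[slow] dup → fast++
(s=4,f=6) a[fast]=6=a[slow] dup → fast++
(s=4,f=7) a[fast]=6=a[slow] dup → fast++
(s=4,f=8) a[fast]=7≠a[slow]=6 write a[5]=7 → slow++,fast++
(s=5,f=9) a[fast]=8≠a[slow]=7 write a[6]=8 → slow++,fast++
(s=6,f=10) a[fast]=8=a[slow] dup → fast++
(s=6,f=11) a[fast]=8=a[slow] dup → fast++
(s=6,f=12) a[fast]=11≠a[slow]=8 write a[7]=11 → slow++,fast++

slow=7, fast=13, prefix=[1, 4, 5, 6, 7, 8, 11]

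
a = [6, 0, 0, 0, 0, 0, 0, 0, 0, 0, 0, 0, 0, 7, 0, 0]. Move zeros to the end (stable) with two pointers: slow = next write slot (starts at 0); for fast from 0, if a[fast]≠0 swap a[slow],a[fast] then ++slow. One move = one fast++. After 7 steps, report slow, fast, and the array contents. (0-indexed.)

(s=0,f=0) a[fast]=6≠0 swap→a[0]=6 → slow++,fast++
(s=1,f=1) a[fast]=0 → fast++
(s=1,f=2) a[fast]=0 → fast++
(s=1,f=3) a[fast]=0 → fast++
(s=1,f=4) a[fast]=0 → fast++
(s=1,f=5) a[fast]=0 → fast++
(s=1,f=6) a[fast]=0 → fast++

slow=1, fast=7, a=[6, 0, 0, 0, 0, 0, 0, 0, 0, 0, 0, 0, 0, 7, 0, 0]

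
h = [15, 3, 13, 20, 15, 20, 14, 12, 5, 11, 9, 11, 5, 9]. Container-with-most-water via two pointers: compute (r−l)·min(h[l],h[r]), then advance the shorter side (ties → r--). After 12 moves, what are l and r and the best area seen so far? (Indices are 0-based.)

l=3, r=4, best area=121

[0,13] min(15,9)*13=117 best=117 * → r--
[0,12] min(15,5)*12=60 best=117 → r--
[0,11] min(15,11)*11=121 best=121 * → r--
[0,10] min(15,9)*10=90 best=121 → r--
[0,9] min(15,11)*9=99 best=121 → r--
[0,8] min(15,5)*8=40 best=121 → r--
[0,7] min(15,12)*7=84 best=121 → r--
[0,6] min(15,14)*6=84 best=121 → r--
[0,5] min(15,20)*5=75 best=121 → l++
[1,5] min(3,20)*4=12 best=121 → l++
[2,5] min(13,20)*3=39 best=121 → l++
[3,5] min(20,20)*2=40 best=121 → r--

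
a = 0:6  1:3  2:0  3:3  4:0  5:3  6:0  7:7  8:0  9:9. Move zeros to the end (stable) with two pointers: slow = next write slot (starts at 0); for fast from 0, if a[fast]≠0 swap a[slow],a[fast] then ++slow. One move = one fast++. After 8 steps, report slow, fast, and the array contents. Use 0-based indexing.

slow=5, fast=8, a=[6, 3, 3, 3, 7, 0, 0, 0, 0, 9]

(s=0,f=0) a[fast]=6≠0 swap→a[0]=6 → slow++,fast++
(s=1,f=1) a[fast]=3≠0 swap→a[1]=3 → slow++,fast++
(s=2,f=2) a[fast]=0 → fast++
(s=2,f=3) a[fast]=3≠0 swap→a[2]=3 → slow++,fast++
(s=3,f=4) a[fast]=0 → fast++
(s=3,f=5) a[fast]=3≠0 swap→a[3]=3 → slow++,fast++
(s=4,f=6) a[fast]=0 → fast++
(s=4,f=7) a[fast]=7≠0 swap→a[4]=7 → slow++,fast++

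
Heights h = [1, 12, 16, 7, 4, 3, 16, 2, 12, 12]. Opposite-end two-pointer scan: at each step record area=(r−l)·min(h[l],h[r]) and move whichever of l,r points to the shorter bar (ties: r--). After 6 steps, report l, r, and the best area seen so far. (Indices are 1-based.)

[1,10] min(1,12)*9=9 best=9 * → l++
[2,10] min(12,12)*8=96 best=96 * → r--
[2,9] min(12,12)*7=84 best=96 → r--
[2,8] min(12,2)*6=12 best=96 → r--
[2,7] min(12,16)*5=60 best=96 → l++
[3,7] min(16,16)*4=64 best=96 → r--

l=3, r=6, best area=96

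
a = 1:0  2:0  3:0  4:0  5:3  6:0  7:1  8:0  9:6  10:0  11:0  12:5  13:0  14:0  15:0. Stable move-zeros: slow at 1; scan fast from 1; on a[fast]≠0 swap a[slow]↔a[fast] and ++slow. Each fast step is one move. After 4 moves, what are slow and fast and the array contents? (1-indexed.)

slow=1, fast=5, a=[0, 0, 0, 0, 3, 0, 1, 0, 6, 0, 0, 5, 0, 0, 0]

slow=1 fast=1: a[fast]=0, fast++
slow=1 fast=2: a[fast]=0, fast++
slow=1 fast=3: a[fast]=0, fast++
slow=1 fast=4: a[fast]=0, fast++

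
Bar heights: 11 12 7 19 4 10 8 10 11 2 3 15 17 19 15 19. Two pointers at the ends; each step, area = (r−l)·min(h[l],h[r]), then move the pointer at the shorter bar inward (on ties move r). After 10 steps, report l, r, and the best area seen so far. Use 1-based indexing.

l=1 r=16: min(11,19)*15=165 best=165 *, l++
l=2 r=16: min(12,19)*14=168 best=168 *, l++
l=3 r=16: min(7,19)*13=91 best=168, l++
l=4 r=16: min(19,19)*12=228 best=228 *, r--
l=4 r=15: min(19,15)*11=165 best=228, r--
l=4 r=14: min(19,19)*10=190 best=228, r--
l=4 r=13: min(19,17)*9=153 best=228, r--
l=4 r=12: min(19,15)*8=120 best=228, r--
l=4 r=11: min(19,3)*7=21 best=228, r--
l=4 r=10: min(19,2)*6=12 best=228, r--

l=4, r=9, best area=228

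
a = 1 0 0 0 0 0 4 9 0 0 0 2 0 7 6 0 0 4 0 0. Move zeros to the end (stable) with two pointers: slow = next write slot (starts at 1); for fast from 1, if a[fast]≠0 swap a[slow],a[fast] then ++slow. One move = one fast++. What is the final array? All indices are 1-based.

[1, 4, 9, 2, 7, 6, 4, 0, 0, 0, 0, 0, 0, 0, 0, 0, 0, 0, 0, 0]

slow=1 fast=1: a[fast]=1≠0 swap→a[1]=1, slow++,fast++
slow=2 fast=2: a[fast]=0, fast++
slow=2 fast=3: a[fast]=0, fast++
slow=2 fast=4: a[fast]=0, fast++
slow=2 fast=5: a[fast]=0, fast++
slow=2 fast=6: a[fast]=0, fast++
slow=2 fast=7: a[fast]=4≠0 swap→a[2]=4, slow++,fast++
slow=3 fast=8: a[fast]=9≠0 swap→a[3]=9, slow++,fast++
slow=4 fast=9: a[fast]=0, fast++
slow=4 fast=10: a[fast]=0, fast++
slow=4 fast=11: a[fast]=0, fast++
slow=4 fast=12: a[fast]=2≠0 swap→a[4]=2, slow++,fast++
slow=5 fast=13: a[fast]=0, fast++
slow=5 fast=14: a[fast]=7≠0 swap→a[5]=7, slow++,fast++
slow=6 fast=15: a[fast]=6≠0 swap→a[6]=6, slow++,fast++
slow=7 fast=16: a[fast]=0, fast++
slow=7 fast=17: a[fast]=0, fast++
slow=7 fast=18: a[fast]=4≠0 swap→a[7]=4, slow++,fast++
slow=8 fast=19: a[fast]=0, fast++
slow=8 fast=20: a[fast]=0, fast++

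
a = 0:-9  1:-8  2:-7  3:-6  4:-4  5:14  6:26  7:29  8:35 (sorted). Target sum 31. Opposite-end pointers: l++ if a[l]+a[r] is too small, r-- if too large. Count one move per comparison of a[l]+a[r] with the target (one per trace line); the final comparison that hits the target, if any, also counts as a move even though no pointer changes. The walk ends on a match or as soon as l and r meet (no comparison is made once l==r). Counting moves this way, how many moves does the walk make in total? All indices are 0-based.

5 moves

[0,8] -9+35=26 <31 → l++
[1,8] -8+35=27 <31 → l++
[2,8] -7+35=28 <31 → l++
[3,8] -6+35=29 <31 → l++
[4,8] -4+35=31 → found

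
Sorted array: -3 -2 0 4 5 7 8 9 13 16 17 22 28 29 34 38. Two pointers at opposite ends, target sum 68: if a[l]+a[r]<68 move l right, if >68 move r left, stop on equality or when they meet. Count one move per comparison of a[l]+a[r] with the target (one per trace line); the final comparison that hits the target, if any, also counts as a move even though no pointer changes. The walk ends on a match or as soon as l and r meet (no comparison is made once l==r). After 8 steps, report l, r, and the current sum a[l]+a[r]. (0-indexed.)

[0,15] -3+38=35 <68 → l++
[1,15] -2+38=36 <68 → l++
[2,15] 0+38=38 <68 → l++
[3,15] 4+38=42 <68 → l++
[4,15] 5+38=43 <68 → l++
[5,15] 7+38=45 <68 → l++
[6,15] 8+38=46 <68 → l++
[7,15] 9+38=47 <68 → l++

l=8, r=15, sum=51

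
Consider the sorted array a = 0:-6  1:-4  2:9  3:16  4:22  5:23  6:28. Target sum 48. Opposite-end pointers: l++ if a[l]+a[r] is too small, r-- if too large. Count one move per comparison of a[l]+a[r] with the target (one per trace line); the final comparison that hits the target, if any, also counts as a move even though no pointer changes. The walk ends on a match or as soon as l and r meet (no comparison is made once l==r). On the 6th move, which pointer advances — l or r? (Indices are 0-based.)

[0,6] -6+28=22 <48 → l++
[1,6] -4+28=24 <48 → l++
[2,6] 9+28=37 <48 → l++
[3,6] 16+28=44 <48 → l++
[4,6] 22+28=50 >48 → r--
[4,5] 22+23=45 <48 → l++

l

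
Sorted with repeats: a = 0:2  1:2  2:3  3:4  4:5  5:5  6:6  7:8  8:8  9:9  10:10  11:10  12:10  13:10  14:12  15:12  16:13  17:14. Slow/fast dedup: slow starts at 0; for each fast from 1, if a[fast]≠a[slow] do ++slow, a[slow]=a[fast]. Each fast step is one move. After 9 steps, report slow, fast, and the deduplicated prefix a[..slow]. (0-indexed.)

(s=0,f=1) a[fast]=2=a[slow] dup → fast++
(s=0,f=2) a[fast]=3≠a[slow]=2 write a[1]=3 → slow++,fast++
(s=1,f=3) a[fast]=4≠a[slow]=3 write a[2]=4 → slow++,fast++
(s=2,f=4) a[fast]=5≠a[slow]=4 write a[3]=5 → slow++,fast++
(s=3,f=5) a[fast]=5=a[slow] dup → fast++
(s=3,f=6) a[fast]=6≠a[slow]=5 write a[4]=6 → slow++,fast++
(s=4,f=7) a[fast]=8≠a[slow]=6 write a[5]=8 → slow++,fast++
(s=5,f=8) a[fast]=8=a[slow] dup → fast++
(s=5,f=9) a[fast]=9≠a[slow]=8 write a[6]=9 → slow++,fast++

slow=6, fast=10, prefix=[2, 3, 4, 5, 6, 8, 9]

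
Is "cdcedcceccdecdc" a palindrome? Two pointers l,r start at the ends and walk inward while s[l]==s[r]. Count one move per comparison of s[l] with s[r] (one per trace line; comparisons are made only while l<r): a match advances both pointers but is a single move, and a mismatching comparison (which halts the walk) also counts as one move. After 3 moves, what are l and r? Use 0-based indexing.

l=3, r=11

[0,14] 'c'=='c' → l++,r--
[1,13] 'd'=='d' → l++,r--
[2,12] 'c'=='c' → l++,r--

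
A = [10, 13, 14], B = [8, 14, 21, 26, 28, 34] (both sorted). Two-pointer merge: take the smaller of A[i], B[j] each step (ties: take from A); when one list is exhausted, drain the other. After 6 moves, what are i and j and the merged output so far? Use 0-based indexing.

i=3, j=3, merged so far=[8, 10, 13, 14, 14, 21]

i=0 j=0: A[i]=10>B[j]=8 take 8, j++
i=0 j=1: A[i]=10<=B[j]=14 take 10, i++
i=1 j=1: A[i]=13<=B[j]=14 take 13, i++
i=2 j=1: A[i]=14<=B[j]=14 take 14, i++
i=3 j=1: A done, take B[j]=14, j++
i=3 j=2: A done, take B[j]=21, j++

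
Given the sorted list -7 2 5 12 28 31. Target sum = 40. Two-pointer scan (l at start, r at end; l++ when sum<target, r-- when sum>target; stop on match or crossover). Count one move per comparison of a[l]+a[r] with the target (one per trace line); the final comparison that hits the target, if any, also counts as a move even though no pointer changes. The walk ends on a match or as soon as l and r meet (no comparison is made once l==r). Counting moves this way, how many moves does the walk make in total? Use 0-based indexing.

l=0 r=5: -7+31=24 <40, l++
l=1 r=5: 2+31=33 <40, l++
l=2 r=5: 5+31=36 <40, l++
l=3 r=5: 12+31=43 >40, r--
l=3 r=4: 12+28=40, found

5 moves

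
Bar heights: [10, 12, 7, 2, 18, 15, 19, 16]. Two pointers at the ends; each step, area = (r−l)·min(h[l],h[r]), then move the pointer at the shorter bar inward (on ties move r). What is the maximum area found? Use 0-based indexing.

l=0 r=7: min(10,16)*7=70 best=70 *, l++
l=1 r=7: min(12,16)*6=72 best=72 *, l++
l=2 r=7: min(7,16)*5=35 best=72, l++
l=3 r=7: min(2,16)*4=8 best=72, l++
l=4 r=7: min(18,16)*3=48 best=72, r--
l=4 r=6: min(18,19)*2=36 best=72, l++
l=5 r=6: min(15,19)*1=15 best=72, l++

max area = 72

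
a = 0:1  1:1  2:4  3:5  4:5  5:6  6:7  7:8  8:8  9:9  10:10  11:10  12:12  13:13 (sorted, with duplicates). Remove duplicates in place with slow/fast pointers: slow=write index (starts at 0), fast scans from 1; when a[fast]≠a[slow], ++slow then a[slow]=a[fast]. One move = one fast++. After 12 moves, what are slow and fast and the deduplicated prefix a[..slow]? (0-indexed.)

slow=0 fast=1: a[fast]=1=a[slow] dup, fast++
slow=0 fast=2: a[fast]=4≠a[slow]=1 write a[1]=4, slow++,fast++
slow=1 fast=3: a[fast]=5≠a[slow]=4 write a[2]=5, slow++,fast++
slow=2 fast=4: a[fast]=5=a[slow] dup, fast++
slow=2 fast=5: a[fast]=6≠a[slow]=5 write a[3]=6, slow++,fast++
slow=3 fast=6: a[fast]=7≠a[slow]=6 write a[4]=7, slow++,fast++
slow=4 fast=7: a[fast]=8≠a[slow]=7 write a[5]=8, slow++,fast++
slow=5 fast=8: a[fast]=8=a[slow] dup, fast++
slow=5 fast=9: a[fast]=9≠a[slow]=8 write a[6]=9, slow++,fast++
slow=6 fast=10: a[fast]=10≠a[slow]=9 write a[7]=10, slow++,fast++
slow=7 fast=11: a[fast]=10=a[slow] dup, fast++
slow=7 fast=12: a[fast]=12≠a[slow]=10 write a[8]=12, slow++,fast++

slow=8, fast=13, prefix=[1, 4, 5, 6, 7, 8, 9, 10, 12]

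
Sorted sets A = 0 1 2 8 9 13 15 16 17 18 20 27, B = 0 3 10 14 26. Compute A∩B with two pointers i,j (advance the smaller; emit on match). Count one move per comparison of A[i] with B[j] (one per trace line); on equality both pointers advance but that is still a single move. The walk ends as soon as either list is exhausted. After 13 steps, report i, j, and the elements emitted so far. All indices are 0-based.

i=10, j=4, emitted=[0]

i=0 j=0: 0==0 emit, i++,j++
i=1 j=1: 1<3, i++
i=2 j=1: 2<3, i++
i=3 j=1: 8>3, j++
i=3 j=2: 8<10, i++
i=4 j=2: 9<10, i++
i=5 j=2: 13>10, j++
i=5 j=3: 13<14, i++
i=6 j=3: 15>14, j++
i=6 j=4: 15<26, i++
i=7 j=4: 16<26, i++
i=8 j=4: 17<26, i++
i=9 j=4: 18<26, i++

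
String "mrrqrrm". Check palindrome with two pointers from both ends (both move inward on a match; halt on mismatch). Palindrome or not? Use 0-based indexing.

l=0 r=6: 'm'=='m', l++,r--
l=1 r=5: 'r'=='r', l++,r--
l=2 r=4: 'r'=='r', l++,r--

palindrome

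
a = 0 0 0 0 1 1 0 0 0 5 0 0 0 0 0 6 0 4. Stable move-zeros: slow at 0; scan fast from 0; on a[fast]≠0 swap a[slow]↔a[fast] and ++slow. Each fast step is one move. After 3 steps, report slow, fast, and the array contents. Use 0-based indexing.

(s=0,f=0) a[fast]=0 → fast++
(s=0,f=1) a[fast]=0 → fast++
(s=0,f=2) a[fast]=0 → fast++

slow=0, fast=3, a=[0, 0, 0, 0, 1, 1, 0, 0, 0, 5, 0, 0, 0, 0, 0, 6, 0, 4]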